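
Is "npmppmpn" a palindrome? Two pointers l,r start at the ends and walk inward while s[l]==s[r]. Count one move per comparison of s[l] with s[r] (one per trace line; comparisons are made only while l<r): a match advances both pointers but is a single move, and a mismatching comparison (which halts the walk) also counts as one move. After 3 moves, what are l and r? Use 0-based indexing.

l=0 r=7: 'n'=='n', l++,r--
l=1 r=6: 'p'=='p', l++,r--
l=2 r=5: 'm'=='m', l++,r--

l=3, r=4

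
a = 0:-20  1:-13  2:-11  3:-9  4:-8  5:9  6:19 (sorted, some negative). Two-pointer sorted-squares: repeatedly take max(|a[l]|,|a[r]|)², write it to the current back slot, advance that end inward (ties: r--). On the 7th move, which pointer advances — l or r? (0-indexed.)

[0,6] |-20|>|19| out[6]=400 → l++
[1,6] |-13|<=|19| out[5]=361 → r--
[1,5] |-13|>|9| out[4]=169 → l++
[2,5] |-11|>|9| out[3]=121 → l++
[3,5] |-9|<=|9| out[2]=81 → r--
[3,4] |-9|>|-8| out[1]=81 → l++
[4,4] |-8|<=|-8| out[0]=64 → r--

r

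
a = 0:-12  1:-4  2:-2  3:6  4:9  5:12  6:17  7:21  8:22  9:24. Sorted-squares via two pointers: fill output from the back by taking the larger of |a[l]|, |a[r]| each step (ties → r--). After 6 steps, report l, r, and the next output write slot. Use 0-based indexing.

l=1, r=4, next write slot=3

[0,9] |-12|<=|24| out[9]=576 → r--
[0,8] |-12|<=|22| out[8]=484 → r--
[0,7] |-12|<=|21| out[7]=441 → r--
[0,6] |-12|<=|17| out[6]=289 → r--
[0,5] |-12|<=|12| out[5]=144 → r--
[0,4] |-12|>|9| out[4]=144 → l++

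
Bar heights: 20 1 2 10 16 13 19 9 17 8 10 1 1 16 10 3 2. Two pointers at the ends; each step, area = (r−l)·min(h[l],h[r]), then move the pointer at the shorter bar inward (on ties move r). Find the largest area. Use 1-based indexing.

max area = 208

[1,17] min(20,2)*16=32 best=32 * → r--
[1,16] min(20,3)*15=45 best=45 * → r--
[1,15] min(20,10)*14=140 best=140 * → r--
[1,14] min(20,16)*13=208 best=208 * → r--
[1,13] min(20,1)*12=12 best=208 → r--
[1,12] min(20,1)*11=11 best=208 → r--
[1,11] min(20,10)*10=100 best=208 → r--
[1,10] min(20,8)*9=72 best=208 → r--
[1,9] min(20,17)*8=136 best=208 → r--
[1,8] min(20,9)*7=63 best=208 → r--
[1,7] min(20,19)*6=114 best=208 → r--
[1,6] min(20,13)*5=65 best=208 → r--
[1,5] min(20,16)*4=64 best=208 → r--
[1,4] min(20,10)*3=30 best=208 → r--
[1,3] min(20,2)*2=4 best=208 → r--
[1,2] min(20,1)*1=1 best=208 → r--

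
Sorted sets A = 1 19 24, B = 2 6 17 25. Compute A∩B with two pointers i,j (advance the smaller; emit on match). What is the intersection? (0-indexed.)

i=0 j=0: 1<2, i++
i=1 j=0: 19>2, j++
i=1 j=1: 19>6, j++
i=1 j=2: 19>17, j++
i=1 j=3: 19<25, i++
i=2 j=3: 24<25, i++

intersection = []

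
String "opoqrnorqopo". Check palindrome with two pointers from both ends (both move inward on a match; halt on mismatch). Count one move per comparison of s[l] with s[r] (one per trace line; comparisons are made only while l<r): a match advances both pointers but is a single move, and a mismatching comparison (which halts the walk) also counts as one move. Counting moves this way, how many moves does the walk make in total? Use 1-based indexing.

l=1 r=12: 'o'=='o', l++,r--
l=2 r=11: 'p'=='p', l++,r--
l=3 r=10: 'o'=='o', l++,r--
l=4 r=9: 'q'=='q', l++,r--
l=5 r=8: 'r'=='r', l++,r--
l=6 r=7: 'n'!='o', stop

6 moves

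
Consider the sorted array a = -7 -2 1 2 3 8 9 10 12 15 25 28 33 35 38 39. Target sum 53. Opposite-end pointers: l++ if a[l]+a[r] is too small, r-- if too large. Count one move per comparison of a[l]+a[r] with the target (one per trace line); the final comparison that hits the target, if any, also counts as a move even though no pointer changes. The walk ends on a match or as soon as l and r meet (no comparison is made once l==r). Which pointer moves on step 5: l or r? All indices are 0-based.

l

l=0 r=15: -7+39=32 <53, l++
l=1 r=15: -2+39=37 <53, l++
l=2 r=15: 1+39=40 <53, l++
l=3 r=15: 2+39=41 <53, l++
l=4 r=15: 3+39=42 <53, l++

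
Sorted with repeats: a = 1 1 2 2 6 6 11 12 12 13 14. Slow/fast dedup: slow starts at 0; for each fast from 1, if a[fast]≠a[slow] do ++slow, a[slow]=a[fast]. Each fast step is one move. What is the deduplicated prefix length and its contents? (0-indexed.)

(s=0,f=1) a[fast]=1=a[slow] dup → fast++
(s=0,f=2) a[fast]=2≠a[slow]=1 write a[1]=2 → slow++,fast++
(s=1,f=3) a[fast]=2=a[slow] dup → fast++
(s=1,f=4) a[fast]=6≠a[slow]=2 write a[2]=6 → slow++,fast++
(s=2,f=5) a[fast]=6=a[slow] dup → fast++
(s=2,f=6) a[fast]=11≠a[slow]=6 write a[3]=11 → slow++,fast++
(s=3,f=7) a[fast]=12≠a[slow]=11 write a[4]=12 → slow++,fast++
(s=4,f=8) a[fast]=12=a[slow] dup → fast++
(s=4,f=9) a[fast]=13≠a[slow]=12 write a[5]=13 → slow++,fast++
(s=5,f=10) a[fast]=14≠a[slow]=13 write a[6]=14 → slow++,fast++

length 7; prefix = [1, 2, 6, 11, 12, 13, 14]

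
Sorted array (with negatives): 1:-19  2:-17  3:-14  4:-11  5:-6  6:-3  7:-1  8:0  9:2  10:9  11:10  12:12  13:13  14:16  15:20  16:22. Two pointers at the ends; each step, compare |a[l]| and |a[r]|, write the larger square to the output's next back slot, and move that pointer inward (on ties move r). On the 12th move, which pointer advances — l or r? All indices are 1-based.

l

[1,16] |-19|<=|22| out[16]=484 → r--
[1,15] |-19|<=|20| out[15]=400 → r--
[1,14] |-19|>|16| out[14]=361 → l++
[2,14] |-17|>|16| out[13]=289 → l++
[3,14] |-14|<=|16| out[12]=256 → r--
[3,13] |-14|>|13| out[11]=196 → l++
[4,13] |-11|<=|13| out[10]=169 → r--
[4,12] |-11|<=|12| out[9]=144 → r--
[4,11] |-11|>|10| out[8]=121 → l++
[5,11] |-6|<=|10| out[7]=100 → r--
[5,10] |-6|<=|9| out[6]=81 → r--
[5,9] |-6|>|2| out[5]=36 → l++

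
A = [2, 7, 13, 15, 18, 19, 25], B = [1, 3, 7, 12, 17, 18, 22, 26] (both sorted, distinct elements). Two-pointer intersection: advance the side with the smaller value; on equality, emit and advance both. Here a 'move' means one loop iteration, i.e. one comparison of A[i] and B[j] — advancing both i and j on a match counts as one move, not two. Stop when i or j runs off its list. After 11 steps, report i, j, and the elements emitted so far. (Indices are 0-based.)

[i=0,j=0] 2>1 → j++
[i=0,j=1] 2<3 → i++
[i=1,j=1] 7>3 → j++
[i=1,j=2] 7==7 emit → i++,j++
[i=2,j=3] 13>12 → j++
[i=2,j=4] 13<17 → i++
[i=3,j=4] 15<17 → i++
[i=4,j=4] 18>17 → j++
[i=4,j=5] 18==18 emit → i++,j++
[i=5,j=6] 19<22 → i++
[i=6,j=6] 25>22 → j++

i=6, j=7, emitted=[7, 18]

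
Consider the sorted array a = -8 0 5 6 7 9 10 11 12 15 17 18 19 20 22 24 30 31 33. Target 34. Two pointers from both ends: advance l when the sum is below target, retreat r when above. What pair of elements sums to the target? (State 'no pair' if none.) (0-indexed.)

(10, 24)

[0,18] -8+33=25 <34 → l++
[1,18] 0+33=33 <34 → l++
[2,18] 5+33=38 >34 → r--
[2,17] 5+31=36 >34 → r--
[2,16] 5+30=35 >34 → r--
[2,15] 5+24=29 <34 → l++
[3,15] 6+24=30 <34 → l++
[4,15] 7+24=31 <34 → l++
[5,15] 9+24=33 <34 → l++
[6,15] 10+24=34 → found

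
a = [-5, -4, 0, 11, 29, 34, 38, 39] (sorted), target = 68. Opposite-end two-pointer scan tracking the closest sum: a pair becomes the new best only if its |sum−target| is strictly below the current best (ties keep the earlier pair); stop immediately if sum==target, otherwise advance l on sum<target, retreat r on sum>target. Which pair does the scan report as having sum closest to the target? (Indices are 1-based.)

pair (29, 39) with sum 68 (|Δ|=0)

[1,8] -5+39=34 d=34 * → l++
[2,8] -4+39=35 d=33 * → l++
[3,8] 0+39=39 d=29 * → l++
[4,8] 11+39=50 d=18 * → l++
[5,8] 29+39=68 d=0 * → stop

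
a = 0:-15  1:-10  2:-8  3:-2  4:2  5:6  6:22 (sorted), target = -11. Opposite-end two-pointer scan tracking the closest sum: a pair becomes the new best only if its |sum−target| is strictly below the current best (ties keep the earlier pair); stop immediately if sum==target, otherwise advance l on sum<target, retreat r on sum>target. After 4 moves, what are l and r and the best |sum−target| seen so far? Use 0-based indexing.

l=1, r=3, best |Δ|=2

[0,6] -15+22=7 d=18 * → r--
[0,5] -15+6=-9 d=2 * → r--
[0,4] -15+2=-13 d=2 → l++
[1,4] -10+2=-8 d=3 → r--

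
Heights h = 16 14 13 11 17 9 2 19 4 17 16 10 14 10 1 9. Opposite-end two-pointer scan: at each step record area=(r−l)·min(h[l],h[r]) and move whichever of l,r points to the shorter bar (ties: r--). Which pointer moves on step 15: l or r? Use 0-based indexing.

[0,15] min(16,9)*15=135 best=135 * → r--
[0,14] min(16,1)*14=14 best=135 → r--
[0,13] min(16,10)*13=130 best=135 → r--
[0,12] min(16,14)*12=168 best=168 * → r--
[0,11] min(16,10)*11=110 best=168 → r--
[0,10] min(16,16)*10=160 best=168 → r--
[0,9] min(16,17)*9=144 best=168 → l++
[1,9] min(14,17)*8=112 best=168 → l++
[2,9] min(13,17)*7=91 best=168 → l++
[3,9] min(11,17)*6=66 best=168 → l++
[4,9] min(17,17)*5=85 best=168 → r--
[4,8] min(17,4)*4=16 best=168 → r--
[4,7] min(17,19)*3=51 best=168 → l++
[5,7] min(9,19)*2=18 best=168 → l++
[6,7] min(2,19)*1=2 best=168 → l++

l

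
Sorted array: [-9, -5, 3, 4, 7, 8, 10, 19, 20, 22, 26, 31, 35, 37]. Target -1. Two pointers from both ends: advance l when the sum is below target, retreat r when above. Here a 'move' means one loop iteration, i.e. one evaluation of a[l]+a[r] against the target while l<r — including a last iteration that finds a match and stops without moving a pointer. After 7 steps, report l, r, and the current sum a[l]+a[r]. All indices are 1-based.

[1,14] -9+37=28 >-1 → r--
[1,13] -9+35=26 >-1 → r--
[1,12] -9+31=22 >-1 → r--
[1,11] -9+26=17 >-1 → r--
[1,10] -9+22=13 >-1 → r--
[1,9] -9+20=11 >-1 → r--
[1,8] -9+19=10 >-1 → r--

l=1, r=7, sum=1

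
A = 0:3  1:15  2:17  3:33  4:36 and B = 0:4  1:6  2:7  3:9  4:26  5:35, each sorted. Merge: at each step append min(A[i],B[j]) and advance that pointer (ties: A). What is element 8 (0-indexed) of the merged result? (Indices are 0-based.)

merged[8] = 33

[i=0,j=0] A[i]=3<=B[j]=4 take 3 → i++
[i=1,j=0] A[i]=15>B[j]=4 take 4 → j++
[i=1,j=1] A[i]=15>B[j]=6 take 6 → j++
[i=1,j=2] A[i]=15>B[j]=7 take 7 → j++
[i=1,j=3] A[i]=15>B[j]=9 take 9 → j++
[i=1,j=4] A[i]=15<=B[j]=26 take 15 → i++
[i=2,j=4] A[i]=17<=B[j]=26 take 17 → i++
[i=3,j=4] A[i]=33>B[j]=26 take 26 → j++
[i=3,j=5] A[i]=33<=B[j]=35 take 33 → i++
[i=4,j=5] A[i]=36>B[j]=35 take 35 → j++
[i=4,j=6] B done, take A[i]=36 → i++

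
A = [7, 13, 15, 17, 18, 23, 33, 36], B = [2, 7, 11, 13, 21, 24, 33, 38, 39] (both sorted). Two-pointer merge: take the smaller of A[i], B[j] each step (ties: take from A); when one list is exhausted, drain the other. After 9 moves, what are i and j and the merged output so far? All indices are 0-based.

i=5, j=4, merged so far=[2, 7, 7, 11, 13, 13, 15, 17, 18]

i=0 j=0: A[i]=7>B[j]=2 take 2, j++
i=0 j=1: A[i]=7<=B[j]=7 take 7, i++
i=1 j=1: A[i]=13>B[j]=7 take 7, j++
i=1 j=2: A[i]=13>B[j]=11 take 11, j++
i=1 j=3: A[i]=13<=B[j]=13 take 13, i++
i=2 j=3: A[i]=15>B[j]=13 take 13, j++
i=2 j=4: A[i]=15<=B[j]=21 take 15, i++
i=3 j=4: A[i]=17<=B[j]=21 take 17, i++
i=4 j=4: A[i]=18<=B[j]=21 take 18, i++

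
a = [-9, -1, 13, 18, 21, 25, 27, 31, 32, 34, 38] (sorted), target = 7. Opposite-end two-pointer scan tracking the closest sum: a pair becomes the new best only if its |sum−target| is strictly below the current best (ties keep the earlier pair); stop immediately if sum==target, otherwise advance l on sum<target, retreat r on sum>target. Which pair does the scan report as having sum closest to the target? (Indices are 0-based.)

pair (-9, 18) with sum 9 (|Δ|=2)

l=0 r=10: -9+38=29 d=22 *, r--
l=0 r=9: -9+34=25 d=18 *, r--
l=0 r=8: -9+32=23 d=16 *, r--
l=0 r=7: -9+31=22 d=15 *, r--
l=0 r=6: -9+27=18 d=11 *, r--
l=0 r=5: -9+25=16 d=9 *, r--
l=0 r=4: -9+21=12 d=5 *, r--
l=0 r=3: -9+18=9 d=2 *, r--
l=0 r=2: -9+13=4 d=3, l++
l=1 r=2: -1+13=12 d=5, r--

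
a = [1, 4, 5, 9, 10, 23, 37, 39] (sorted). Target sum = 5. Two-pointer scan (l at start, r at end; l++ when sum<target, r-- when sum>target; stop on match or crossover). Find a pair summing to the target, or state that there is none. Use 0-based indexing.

[0,7] 1+39=40 >5 → r--
[0,6] 1+37=38 >5 → r--
[0,5] 1+23=24 >5 → r--
[0,4] 1+10=11 >5 → r--
[0,3] 1+9=10 >5 → r--
[0,2] 1+5=6 >5 → r--
[0,1] 1+4=5 → found

(1, 4)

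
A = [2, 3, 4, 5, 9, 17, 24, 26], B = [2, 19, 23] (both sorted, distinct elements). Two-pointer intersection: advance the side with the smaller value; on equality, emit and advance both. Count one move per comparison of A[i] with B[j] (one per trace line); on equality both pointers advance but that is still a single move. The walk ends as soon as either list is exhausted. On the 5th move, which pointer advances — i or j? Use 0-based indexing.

i

i=0 j=0: 2==2 emit, i++,j++
i=1 j=1: 3<19, i++
i=2 j=1: 4<19, i++
i=3 j=1: 5<19, i++
i=4 j=1: 9<19, i++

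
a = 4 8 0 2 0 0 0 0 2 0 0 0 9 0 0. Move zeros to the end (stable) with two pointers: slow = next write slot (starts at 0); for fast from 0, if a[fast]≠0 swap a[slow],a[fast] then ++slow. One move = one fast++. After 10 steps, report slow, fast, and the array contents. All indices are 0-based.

slow=4, fast=10, a=[4, 8, 2, 2, 0, 0, 0, 0, 0, 0, 0, 0, 9, 0, 0]

slow=0 fast=0: a[fast]=4≠0 swap→a[0]=4, slow++,fast++
slow=1 fast=1: a[fast]=8≠0 swap→a[1]=8, slow++,fast++
slow=2 fast=2: a[fast]=0, fast++
slow=2 fast=3: a[fast]=2≠0 swap→a[2]=2, slow++,fast++
slow=3 fast=4: a[fast]=0, fast++
slow=3 fast=5: a[fast]=0, fast++
slow=3 fast=6: a[fast]=0, fast++
slow=3 fast=7: a[fast]=0, fast++
slow=3 fast=8: a[fast]=2≠0 swap→a[3]=2, slow++,fast++
slow=4 fast=9: a[fast]=0, fast++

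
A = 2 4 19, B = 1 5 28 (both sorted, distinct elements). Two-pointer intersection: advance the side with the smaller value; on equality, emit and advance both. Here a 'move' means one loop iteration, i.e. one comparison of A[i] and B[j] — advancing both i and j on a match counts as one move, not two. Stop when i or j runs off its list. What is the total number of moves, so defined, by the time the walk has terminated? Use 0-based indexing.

i=0 j=0: 2>1, j++
i=0 j=1: 2<5, i++
i=1 j=1: 4<5, i++
i=2 j=1: 19>5, j++
i=2 j=2: 19<28, i++

5 moves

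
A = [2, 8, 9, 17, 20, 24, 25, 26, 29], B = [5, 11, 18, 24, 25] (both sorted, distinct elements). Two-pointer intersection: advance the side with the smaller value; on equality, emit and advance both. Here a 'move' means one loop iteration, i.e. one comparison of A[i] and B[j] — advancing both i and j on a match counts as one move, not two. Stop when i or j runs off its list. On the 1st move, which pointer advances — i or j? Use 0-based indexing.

i=0 j=0: 2<5, i++

i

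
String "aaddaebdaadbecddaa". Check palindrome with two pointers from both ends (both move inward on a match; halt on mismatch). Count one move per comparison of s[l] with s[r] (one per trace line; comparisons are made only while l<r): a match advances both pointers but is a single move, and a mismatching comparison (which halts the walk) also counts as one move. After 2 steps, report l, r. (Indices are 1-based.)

[1,18] 'a'=='a' → l++,r--
[2,17] 'a'=='a' → l++,r--

l=3, r=16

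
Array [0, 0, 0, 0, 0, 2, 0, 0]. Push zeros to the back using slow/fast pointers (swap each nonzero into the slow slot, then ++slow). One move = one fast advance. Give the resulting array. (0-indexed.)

[2, 0, 0, 0, 0, 0, 0, 0]

(s=0,f=0) a[fast]=0 → fast++
(s=0,f=1) a[fast]=0 → fast++
(s=0,f=2) a[fast]=0 → fast++
(s=0,f=3) a[fast]=0 → fast++
(s=0,f=4) a[fast]=0 → fast++
(s=0,f=5) a[fast]=2≠0 swap→a[0]=2 → slow++,fast++
(s=1,f=6) a[fast]=0 → fast++
(s=1,f=7) a[fast]=0 → fast++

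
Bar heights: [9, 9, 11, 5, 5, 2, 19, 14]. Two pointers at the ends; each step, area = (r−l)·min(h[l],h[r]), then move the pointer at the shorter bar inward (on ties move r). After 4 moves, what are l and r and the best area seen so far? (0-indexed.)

[0,7] min(9,14)*7=63 best=63 * → l++
[1,7] min(9,14)*6=54 best=63 → l++
[2,7] min(11,14)*5=55 best=63 → l++
[3,7] min(5,14)*4=20 best=63 → l++

l=4, r=7, best area=63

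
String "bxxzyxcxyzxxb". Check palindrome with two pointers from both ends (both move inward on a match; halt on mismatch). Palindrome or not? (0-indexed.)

l=0 r=12: 'b'=='b', l++,r--
l=1 r=11: 'x'=='x', l++,r--
l=2 r=10: 'x'=='x', l++,r--
l=3 r=9: 'z'=='z', l++,r--
l=4 r=8: 'y'=='y', l++,r--
l=5 r=7: 'x'=='x', l++,r--

palindrome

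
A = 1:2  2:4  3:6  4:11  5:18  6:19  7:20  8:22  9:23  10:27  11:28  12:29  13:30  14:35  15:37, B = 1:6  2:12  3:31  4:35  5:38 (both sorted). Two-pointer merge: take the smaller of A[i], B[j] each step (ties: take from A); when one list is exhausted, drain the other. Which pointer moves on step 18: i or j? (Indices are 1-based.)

j

[i=1,j=1] A[i]=2<=B[j]=6 take 2 → i++
[i=2,j=1] A[i]=4<=B[j]=6 take 4 → i++
[i=3,j=1] A[i]=6<=B[j]=6 take 6 → i++
[i=4,j=1] A[i]=11>B[j]=6 take 6 → j++
[i=4,j=2] A[i]=11<=B[j]=12 take 11 → i++
[i=5,j=2] A[i]=18>B[j]=12 take 12 → j++
[i=5,j=3] A[i]=18<=B[j]=31 take 18 → i++
[i=6,j=3] A[i]=19<=B[j]=31 take 19 → i++
[i=7,j=3] A[i]=20<=B[j]=31 take 20 → i++
[i=8,j=3] A[i]=22<=B[j]=31 take 22 → i++
[i=9,j=3] A[i]=23<=B[j]=31 take 23 → i++
[i=10,j=3] A[i]=27<=B[j]=31 take 27 → i++
[i=11,j=3] A[i]=28<=B[j]=31 take 28 → i++
[i=12,j=3] A[i]=29<=B[j]=31 take 29 → i++
[i=13,j=3] A[i]=30<=B[j]=31 take 30 → i++
[i=14,j=3] A[i]=35>B[j]=31 take 31 → j++
[i=14,j=4] A[i]=35<=B[j]=35 take 35 → i++
[i=15,j=4] A[i]=37>B[j]=35 take 35 → j++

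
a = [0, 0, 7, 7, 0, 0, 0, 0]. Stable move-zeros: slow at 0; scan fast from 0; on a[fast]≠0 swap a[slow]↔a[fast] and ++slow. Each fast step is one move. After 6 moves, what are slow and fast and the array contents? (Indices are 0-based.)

slow=2, fast=6, a=[7, 7, 0, 0, 0, 0, 0, 0]

(s=0,f=0) a[fast]=0 → fast++
(s=0,f=1) a[fast]=0 → fast++
(s=0,f=2) a[fast]=7≠0 swap→a[0]=7 → slow++,fast++
(s=1,f=3) a[fast]=7≠0 swap→a[1]=7 → slow++,fast++
(s=2,f=4) a[fast]=0 → fast++
(s=2,f=5) a[fast]=0 → fast++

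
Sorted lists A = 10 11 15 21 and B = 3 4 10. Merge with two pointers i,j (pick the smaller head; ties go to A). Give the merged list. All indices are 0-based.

i=0 j=0: A[i]=10>B[j]=3 take 3, j++
i=0 j=1: A[i]=10>B[j]=4 take 4, j++
i=0 j=2: A[i]=10<=B[j]=10 take 10, i++
i=1 j=2: A[i]=11>B[j]=10 take 10, j++
i=1 j=3: B done, take A[i]=11, i++
i=2 j=3: B done, take A[i]=15, i++
i=3 j=3: B done, take A[i]=21, i++

[3, 4, 10, 10, 11, 15, 21]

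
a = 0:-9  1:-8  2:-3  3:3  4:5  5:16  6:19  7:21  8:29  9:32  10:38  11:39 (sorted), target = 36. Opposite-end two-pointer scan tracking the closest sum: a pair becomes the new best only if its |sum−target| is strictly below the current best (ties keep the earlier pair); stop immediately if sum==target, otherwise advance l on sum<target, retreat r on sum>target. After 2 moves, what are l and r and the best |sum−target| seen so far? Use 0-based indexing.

l=2, r=11, best |Δ|=5

l=0 r=11: -9+39=30 d=6 *, l++
l=1 r=11: -8+39=31 d=5 *, l++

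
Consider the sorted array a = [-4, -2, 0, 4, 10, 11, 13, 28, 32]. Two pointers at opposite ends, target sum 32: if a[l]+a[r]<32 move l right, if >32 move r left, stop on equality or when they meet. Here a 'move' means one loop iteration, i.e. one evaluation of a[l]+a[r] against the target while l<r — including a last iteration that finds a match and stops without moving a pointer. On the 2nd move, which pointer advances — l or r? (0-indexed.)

[0,8] -4+32=28 <32 → l++
[1,8] -2+32=30 <32 → l++

l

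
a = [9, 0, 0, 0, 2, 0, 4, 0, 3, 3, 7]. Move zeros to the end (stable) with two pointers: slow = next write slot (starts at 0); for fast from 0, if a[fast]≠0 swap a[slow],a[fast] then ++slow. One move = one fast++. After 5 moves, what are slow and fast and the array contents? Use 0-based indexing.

(s=0,f=0) a[fast]=9≠0 swap→a[0]=9 → slow++,fast++
(s=1,f=1) a[fast]=0 → fast++
(s=1,f=2) a[fast]=0 → fast++
(s=1,f=3) a[fast]=0 → fast++
(s=1,f=4) a[fast]=2≠0 swap→a[1]=2 → slow++,fast++

slow=2, fast=5, a=[9, 2, 0, 0, 0, 0, 4, 0, 3, 3, 7]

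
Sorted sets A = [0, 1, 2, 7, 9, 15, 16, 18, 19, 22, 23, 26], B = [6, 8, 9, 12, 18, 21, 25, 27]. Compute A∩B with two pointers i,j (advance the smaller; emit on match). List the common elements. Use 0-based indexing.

intersection = [9, 18]

i=0 j=0: 0<6, i++
i=1 j=0: 1<6, i++
i=2 j=0: 2<6, i++
i=3 j=0: 7>6, j++
i=3 j=1: 7<8, i++
i=4 j=1: 9>8, j++
i=4 j=2: 9==9 emit, i++,j++
i=5 j=3: 15>12, j++
i=5 j=4: 15<18, i++
i=6 j=4: 16<18, i++
i=7 j=4: 18==18 emit, i++,j++
i=8 j=5: 19<21, i++
i=9 j=5: 22>21, j++
i=9 j=6: 22<25, i++
i=10 j=6: 23<25, i++
i=11 j=6: 26>25, j++
i=11 j=7: 26<27, i++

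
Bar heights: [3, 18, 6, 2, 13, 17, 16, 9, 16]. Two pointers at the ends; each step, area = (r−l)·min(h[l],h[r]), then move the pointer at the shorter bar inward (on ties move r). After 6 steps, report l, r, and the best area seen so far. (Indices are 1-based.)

[1,9] min(3,16)*8=24 best=24 * → l++
[2,9] min(18,16)*7=112 best=112 * → r--
[2,8] min(18,9)*6=54 best=112 → r--
[2,7] min(18,16)*5=80 best=112 → r--
[2,6] min(18,17)*4=68 best=112 → r--
[2,5] min(18,13)*3=39 best=112 → r--

l=2, r=4, best area=112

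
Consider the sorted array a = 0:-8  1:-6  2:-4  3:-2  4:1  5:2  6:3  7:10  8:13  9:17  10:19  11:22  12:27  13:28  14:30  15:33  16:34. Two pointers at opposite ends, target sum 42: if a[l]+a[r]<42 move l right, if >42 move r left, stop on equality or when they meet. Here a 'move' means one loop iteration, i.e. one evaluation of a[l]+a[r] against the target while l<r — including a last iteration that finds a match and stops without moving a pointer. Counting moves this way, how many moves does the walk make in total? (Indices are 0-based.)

16 moves

[0,16] -8+34=26 <42 → l++
[1,16] -6+34=28 <42 → l++
[2,16] -4+34=30 <42 → l++
[3,16] -2+34=32 <42 → l++
[4,16] 1+34=35 <42 → l++
[5,16] 2+34=36 <42 → l++
[6,16] 3+34=37 <42 → l++
[7,16] 10+34=44 >42 → r--
[7,15] 10+33=43 >42 → r--
[7,14] 10+30=40 <42 → l++
[8,14] 13+30=43 >42 → r--
[8,13] 13+28=41 <42 → l++
[9,13] 17+28=45 >42 → r--
[9,12] 17+27=44 >42 → r--
[9,11] 17+22=39 <42 → l++
[10,11] 19+22=41 <42 → l++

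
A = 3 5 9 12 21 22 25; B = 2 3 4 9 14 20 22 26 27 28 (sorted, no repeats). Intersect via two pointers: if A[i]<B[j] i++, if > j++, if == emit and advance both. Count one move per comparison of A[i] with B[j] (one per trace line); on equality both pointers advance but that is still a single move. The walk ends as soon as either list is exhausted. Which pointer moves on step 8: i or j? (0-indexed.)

j

i=0 j=0: 3>2, j++
i=0 j=1: 3==3 emit, i++,j++
i=1 j=2: 5>4, j++
i=1 j=3: 5<9, i++
i=2 j=3: 9==9 emit, i++,j++
i=3 j=4: 12<14, i++
i=4 j=4: 21>14, j++
i=4 j=5: 21>20, j++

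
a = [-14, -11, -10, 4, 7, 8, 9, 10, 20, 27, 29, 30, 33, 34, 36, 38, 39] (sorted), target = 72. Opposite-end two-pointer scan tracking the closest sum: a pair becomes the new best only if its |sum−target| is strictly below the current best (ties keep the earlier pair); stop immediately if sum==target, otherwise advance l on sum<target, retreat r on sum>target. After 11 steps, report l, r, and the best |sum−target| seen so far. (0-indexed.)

l=11, r=16, best |Δ|=4

[0,16] -14+39=25 d=47 * → l++
[1,16] -11+39=28 d=44 * → l++
[2,16] -10+39=29 d=43 * → l++
[3,16] 4+39=43 d=29 * → l++
[4,16] 7+39=46 d=26 * → l++
[5,16] 8+39=47 d=25 * → l++
[6,16] 9+39=48 d=24 * → l++
[7,16] 10+39=49 d=23 * → l++
[8,16] 20+39=59 d=13 * → l++
[9,16] 27+39=66 d=6 * → l++
[10,16] 29+39=68 d=4 * → l++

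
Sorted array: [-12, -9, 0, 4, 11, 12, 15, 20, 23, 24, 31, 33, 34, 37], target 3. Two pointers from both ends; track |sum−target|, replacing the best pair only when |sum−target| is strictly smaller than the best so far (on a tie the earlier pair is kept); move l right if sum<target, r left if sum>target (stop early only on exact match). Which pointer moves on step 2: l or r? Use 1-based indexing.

r

[1,14] -12+37=25 d=22 * → r--
[1,13] -12+34=22 d=19 * → r--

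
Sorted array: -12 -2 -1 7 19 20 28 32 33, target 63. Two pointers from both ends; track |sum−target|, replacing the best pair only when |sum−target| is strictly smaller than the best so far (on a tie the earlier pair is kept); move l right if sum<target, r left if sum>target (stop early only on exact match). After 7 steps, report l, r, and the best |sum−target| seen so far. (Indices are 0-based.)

l=0 r=8: -12+33=21 d=42 *, l++
l=1 r=8: -2+33=31 d=32 *, l++
l=2 r=8: -1+33=32 d=31 *, l++
l=3 r=8: 7+33=40 d=23 *, l++
l=4 r=8: 19+33=52 d=11 *, l++
l=5 r=8: 20+33=53 d=10 *, l++
l=6 r=8: 28+33=61 d=2 *, l++

l=7, r=8, best |Δ|=2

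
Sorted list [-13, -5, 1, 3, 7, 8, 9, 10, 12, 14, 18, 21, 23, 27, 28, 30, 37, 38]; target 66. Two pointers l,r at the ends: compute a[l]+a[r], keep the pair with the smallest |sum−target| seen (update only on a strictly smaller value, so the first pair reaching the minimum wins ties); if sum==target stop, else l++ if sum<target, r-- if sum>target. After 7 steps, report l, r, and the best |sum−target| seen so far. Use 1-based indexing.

[1,18] -13+38=25 d=41 * → l++
[2,18] -5+38=33 d=33 * → l++
[3,18] 1+38=39 d=27 * → l++
[4,18] 3+38=41 d=25 * → l++
[5,18] 7+38=45 d=21 * → l++
[6,18] 8+38=46 d=20 * → l++
[7,18] 9+38=47 d=19 * → l++

l=8, r=18, best |Δ|=19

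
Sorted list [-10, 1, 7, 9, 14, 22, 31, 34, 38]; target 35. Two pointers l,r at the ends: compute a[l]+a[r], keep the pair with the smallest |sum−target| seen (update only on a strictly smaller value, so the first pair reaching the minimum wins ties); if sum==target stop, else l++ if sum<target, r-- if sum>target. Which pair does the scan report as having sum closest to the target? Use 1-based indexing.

[1,9] -10+38=28 d=7 * → l++
[2,9] 1+38=39 d=4 * → r--
[2,8] 1+34=35 d=0 * → stop

pair (1, 34) with sum 35 (|Δ|=0)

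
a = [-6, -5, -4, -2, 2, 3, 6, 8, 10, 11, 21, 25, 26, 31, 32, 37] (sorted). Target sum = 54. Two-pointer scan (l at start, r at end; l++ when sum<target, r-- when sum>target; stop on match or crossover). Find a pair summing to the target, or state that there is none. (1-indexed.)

no pair

l=1 r=16: -6+37=31 <54, l++
l=2 r=16: -5+37=32 <54, l++
l=3 r=16: -4+37=33 <54, l++
l=4 r=16: -2+37=35 <54, l++
l=5 r=16: 2+37=39 <54, l++
l=6 r=16: 3+37=40 <54, l++
l=7 r=16: 6+37=43 <54, l++
l=8 r=16: 8+37=45 <54, l++
l=9 r=16: 10+37=47 <54, l++
l=10 r=16: 11+37=48 <54, l++
l=11 r=16: 21+37=58 >54, r--
l=11 r=15: 21+32=53 <54, l++
l=12 r=15: 25+32=57 >54, r--
l=12 r=14: 25+31=56 >54, r--
l=12 r=13: 25+26=51 <54, l++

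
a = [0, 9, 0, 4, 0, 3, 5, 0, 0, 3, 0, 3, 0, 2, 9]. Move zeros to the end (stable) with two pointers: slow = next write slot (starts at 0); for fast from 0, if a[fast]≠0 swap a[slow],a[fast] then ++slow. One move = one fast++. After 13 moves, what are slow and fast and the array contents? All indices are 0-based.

slow=6, fast=13, a=[9, 4, 3, 5, 3, 3, 0, 0, 0, 0, 0, 0, 0, 2, 9]

(s=0,f=0) a[fast]=0 → fast++
(s=0,f=1) a[fast]=9≠0 swap→a[0]=9 → slow++,fast++
(s=1,f=2) a[fast]=0 → fast++
(s=1,f=3) a[fast]=4≠0 swap→a[1]=4 → slow++,fast++
(s=2,f=4) a[fast]=0 → fast++
(s=2,f=5) a[fast]=3≠0 swap→a[2]=3 → slow++,fast++
(s=3,f=6) a[fast]=5≠0 swap→a[3]=5 → slow++,fast++
(s=4,f=7) a[fast]=0 → fast++
(s=4,f=8) a[fast]=0 → fast++
(s=4,f=9) a[fast]=3≠0 swap→a[4]=3 → slow++,fast++
(s=5,f=10) a[fast]=0 → fast++
(s=5,f=11) a[fast]=3≠0 swap→a[5]=3 → slow++,fast++
(s=6,f=12) a[fast]=0 → fast++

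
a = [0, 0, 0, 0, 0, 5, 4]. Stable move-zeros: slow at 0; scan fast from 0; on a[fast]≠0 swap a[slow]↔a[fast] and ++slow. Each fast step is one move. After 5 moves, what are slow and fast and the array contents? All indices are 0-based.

slow=0, fast=5, a=[0, 0, 0, 0, 0, 5, 4]

(s=0,f=0) a[fast]=0 → fast++
(s=0,f=1) a[fast]=0 → fast++
(s=0,f=2) a[fast]=0 → fast++
(s=0,f=3) a[fast]=0 → fast++
(s=0,f=4) a[fast]=0 → fast++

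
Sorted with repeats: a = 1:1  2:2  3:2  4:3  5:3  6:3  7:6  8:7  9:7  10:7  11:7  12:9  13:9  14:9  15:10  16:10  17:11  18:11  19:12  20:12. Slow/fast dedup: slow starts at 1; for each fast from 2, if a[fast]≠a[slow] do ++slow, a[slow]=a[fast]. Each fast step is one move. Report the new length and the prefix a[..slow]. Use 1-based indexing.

length 9; prefix = [1, 2, 3, 6, 7, 9, 10, 11, 12]

slow=1 fast=2: a[fast]=2≠a[slow]=1 write a[2]=2, slow++,fast++
slow=2 fast=3: a[fast]=2=a[slow] dup, fast++
slow=2 fast=4: a[fast]=3≠a[slow]=2 write a[3]=3, slow++,fast++
slow=3 fast=5: a[fast]=3=a[slow] dup, fast++
slow=3 fast=6: a[fast]=3=a[slow] dup, fast++
slow=3 fast=7: a[fast]=6≠a[slow]=3 write a[4]=6, slow++,fast++
slow=4 fast=8: a[fast]=7≠a[slow]=6 write a[5]=7, slow++,fast++
slow=5 fast=9: a[fast]=7=a[slow] dup, fast++
slow=5 fast=10: a[fast]=7=a[slow] dup, fast++
slow=5 fast=11: a[fast]=7=a[slow] dup, fast++
slow=5 fast=12: a[fast]=9≠a[slow]=7 write a[6]=9, slow++,fast++
slow=6 fast=13: a[fast]=9=a[slow] dup, fast++
slow=6 fast=14: a[fast]=9=a[slow] dup, fast++
slow=6 fast=15: a[fast]=10≠a[slow]=9 write a[7]=10, slow++,fast++
slow=7 fast=16: a[fast]=10=a[slow] dup, fast++
slow=7 fast=17: a[fast]=11≠a[slow]=10 write a[8]=11, slow++,fast++
slow=8 fast=18: a[fast]=11=a[slow] dup, fast++
slow=8 fast=19: a[fast]=12≠a[slow]=11 write a[9]=12, slow++,fast++
slow=9 fast=20: a[fast]=12=a[slow] dup, fast++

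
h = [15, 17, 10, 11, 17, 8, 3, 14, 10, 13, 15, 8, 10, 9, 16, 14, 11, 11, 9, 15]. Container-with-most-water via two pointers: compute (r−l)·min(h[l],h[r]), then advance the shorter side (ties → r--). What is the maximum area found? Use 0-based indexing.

max area = 285

l=0 r=19: min(15,15)*19=285 best=285 *, r--
l=0 r=18: min(15,9)*18=162 best=285, r--
l=0 r=17: min(15,11)*17=187 best=285, r--
l=0 r=16: min(15,11)*16=176 best=285, r--
l=0 r=15: min(15,14)*15=210 best=285, r--
l=0 r=14: min(15,16)*14=210 best=285, l++
l=1 r=14: min(17,16)*13=208 best=285, r--
l=1 r=13: min(17,9)*12=108 best=285, r--
l=1 r=12: min(17,10)*11=110 best=285, r--
l=1 r=11: min(17,8)*10=80 best=285, r--
l=1 r=10: min(17,15)*9=135 best=285, r--
l=1 r=9: min(17,13)*8=104 best=285, r--
l=1 r=8: min(17,10)*7=70 best=285, r--
l=1 r=7: min(17,14)*6=84 best=285, r--
l=1 r=6: min(17,3)*5=15 best=285, r--
l=1 r=5: min(17,8)*4=32 best=285, r--
l=1 r=4: min(17,17)*3=51 best=285, r--
l=1 r=3: min(17,11)*2=22 best=285, r--
l=1 r=2: min(17,10)*1=10 best=285, r--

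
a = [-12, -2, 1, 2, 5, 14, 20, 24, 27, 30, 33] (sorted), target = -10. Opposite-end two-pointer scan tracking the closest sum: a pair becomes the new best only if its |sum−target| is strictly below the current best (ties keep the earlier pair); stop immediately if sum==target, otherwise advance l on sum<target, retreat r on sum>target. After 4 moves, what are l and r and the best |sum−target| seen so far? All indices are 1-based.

l=1, r=7, best |Δ|=22

l=1 r=11: -12+33=21 d=31 *, r--
l=1 r=10: -12+30=18 d=28 *, r--
l=1 r=9: -12+27=15 d=25 *, r--
l=1 r=8: -12+24=12 d=22 *, r--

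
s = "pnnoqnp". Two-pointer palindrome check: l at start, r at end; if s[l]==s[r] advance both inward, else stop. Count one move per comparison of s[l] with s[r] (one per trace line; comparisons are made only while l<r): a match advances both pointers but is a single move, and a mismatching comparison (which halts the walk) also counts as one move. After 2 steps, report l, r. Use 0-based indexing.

[0,6] 'p'=='p' → l++,r--
[1,5] 'n'=='n' → l++,r--

l=2, r=4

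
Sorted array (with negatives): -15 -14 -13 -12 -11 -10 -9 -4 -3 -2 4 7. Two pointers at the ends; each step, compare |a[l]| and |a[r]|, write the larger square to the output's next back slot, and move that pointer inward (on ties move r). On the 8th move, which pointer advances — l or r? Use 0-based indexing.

r

[0,11] |-15|>|7| out[11]=225 → l++
[1,11] |-14|>|7| out[10]=196 → l++
[2,11] |-13|>|7| out[9]=169 → l++
[3,11] |-12|>|7| out[8]=144 → l++
[4,11] |-11|>|7| out[7]=121 → l++
[5,11] |-10|>|7| out[6]=100 → l++
[6,11] |-9|>|7| out[5]=81 → l++
[7,11] |-4|<=|7| out[4]=49 → r--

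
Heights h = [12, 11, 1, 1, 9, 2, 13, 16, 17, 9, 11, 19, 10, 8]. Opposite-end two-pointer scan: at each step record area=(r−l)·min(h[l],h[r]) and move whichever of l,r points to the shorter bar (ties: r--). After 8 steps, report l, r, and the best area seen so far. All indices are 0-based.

[0,13] min(12,8)*13=104 best=104 * → r--
[0,12] min(12,10)*12=120 best=120 * → r--
[0,11] min(12,19)*11=132 best=132 * → l++
[1,11] min(11,19)*10=110 best=132 → l++
[2,11] min(1,19)*9=9 best=132 → l++
[3,11] min(1,19)*8=8 best=132 → l++
[4,11] min(9,19)*7=63 best=132 → l++
[5,11] min(2,19)*6=12 best=132 → l++

l=6, r=11, best area=132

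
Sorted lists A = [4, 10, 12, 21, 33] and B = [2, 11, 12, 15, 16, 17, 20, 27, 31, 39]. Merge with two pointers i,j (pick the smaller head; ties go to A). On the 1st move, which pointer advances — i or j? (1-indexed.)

i=1 j=1: A[i]=4>B[j]=2 take 2, j++

j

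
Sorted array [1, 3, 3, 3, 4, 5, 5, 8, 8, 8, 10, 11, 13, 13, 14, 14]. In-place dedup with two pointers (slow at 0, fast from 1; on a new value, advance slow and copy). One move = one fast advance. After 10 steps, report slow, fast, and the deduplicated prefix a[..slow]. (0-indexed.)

(s=0,f=1) a[fast]=3≠a[slow]=1 write a[1]=3 → slow++,fast++
(s=1,f=2) a[fast]=3=a[slow] dup → fast++
(s=1,f=3) a[fast]=3=a[slow] dup → fast++
(s=1,f=4) a[fast]=4≠a[slow]=3 write a[2]=4 → slow++,fast++
(s=2,f=5) a[fast]=5≠a[slow]=4 write a[3]=5 → slow++,fast++
(s=3,f=6) a[fast]=5=a[slow] dup → fast++
(s=3,f=7) a[fast]=8≠a[slow]=5 write a[4]=8 → slow++,fast++
(s=4,f=8) a[fast]=8=a[slow] dup → fast++
(s=4,f=9) a[fast]=8=a[slow] dup → fast++
(s=4,f=10) a[fast]=10≠a[slow]=8 write a[5]=10 → slow++,fast++

slow=5, fast=11, prefix=[1, 3, 4, 5, 8, 10]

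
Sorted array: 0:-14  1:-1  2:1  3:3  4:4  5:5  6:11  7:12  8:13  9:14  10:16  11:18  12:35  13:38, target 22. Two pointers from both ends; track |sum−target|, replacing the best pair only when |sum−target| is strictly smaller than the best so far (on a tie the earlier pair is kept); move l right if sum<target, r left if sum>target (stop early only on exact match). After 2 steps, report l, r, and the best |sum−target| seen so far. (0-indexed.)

l=1, r=12, best |Δ|=1

l=0 r=13: -14+38=24 d=2 *, r--
l=0 r=12: -14+35=21 d=1 *, l++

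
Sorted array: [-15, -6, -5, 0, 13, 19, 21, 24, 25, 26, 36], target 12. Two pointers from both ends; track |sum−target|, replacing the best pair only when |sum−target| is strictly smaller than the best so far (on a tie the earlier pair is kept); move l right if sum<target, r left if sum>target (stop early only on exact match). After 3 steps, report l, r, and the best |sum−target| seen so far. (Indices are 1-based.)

[1,11] -15+36=21 d=9 * → r--
[1,10] -15+26=11 d=1 * → l++
[2,10] -6+26=20 d=8 → r--

l=2, r=9, best |Δ|=1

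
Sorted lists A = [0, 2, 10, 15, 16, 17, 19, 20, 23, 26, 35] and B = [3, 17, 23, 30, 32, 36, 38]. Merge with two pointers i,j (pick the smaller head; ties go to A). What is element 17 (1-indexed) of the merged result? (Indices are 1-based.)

[i=1,j=1] A[i]=0<=B[j]=3 take 0 → i++
[i=2,j=1] A[i]=2<=B[j]=3 take 2 → i++
[i=3,j=1] A[i]=10>B[j]=3 take 3 → j++
[i=3,j=2] A[i]=10<=B[j]=17 take 10 → i++
[i=4,j=2] A[i]=15<=B[j]=17 take 15 → i++
[i=5,j=2] A[i]=16<=B[j]=17 take 16 → i++
[i=6,j=2] A[i]=17<=B[j]=17 take 17 → i++
[i=7,j=2] A[i]=19>B[j]=17 take 17 → j++
[i=7,j=3] A[i]=19<=B[j]=23 take 19 → i++
[i=8,j=3] A[i]=20<=B[j]=23 take 20 → i++
[i=9,j=3] A[i]=23<=B[j]=23 take 23 → i++
[i=10,j=3] A[i]=26>B[j]=23 take 23 → j++
[i=10,j=4] A[i]=26<=B[j]=30 take 26 → i++
[i=11,j=4] A[i]=35>B[j]=30 take 30 → j++
[i=11,j=5] A[i]=35>B[j]=32 take 32 → j++
[i=11,j=6] A[i]=35<=B[j]=36 take 35 → i++
[i=12,j=6] A done, take B[j]=36 → j++
[i=12,j=7] A done, take B[j]=38 → j++

merged[17] = 36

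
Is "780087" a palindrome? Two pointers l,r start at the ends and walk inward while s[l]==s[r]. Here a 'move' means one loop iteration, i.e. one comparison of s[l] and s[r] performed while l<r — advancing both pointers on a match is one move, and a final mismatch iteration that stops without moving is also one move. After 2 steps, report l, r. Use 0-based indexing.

l=2, r=3

[0,5] '7'=='7' → l++,r--
[1,4] '8'=='8' → l++,r--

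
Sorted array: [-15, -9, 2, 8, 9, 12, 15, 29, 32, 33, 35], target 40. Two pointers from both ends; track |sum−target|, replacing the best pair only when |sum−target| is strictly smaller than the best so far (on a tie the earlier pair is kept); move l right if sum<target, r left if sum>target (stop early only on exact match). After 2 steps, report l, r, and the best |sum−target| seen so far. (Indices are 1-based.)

l=3, r=11, best |Δ|=14

[1,11] -15+35=20 d=20 * → l++
[2,11] -9+35=26 d=14 * → l++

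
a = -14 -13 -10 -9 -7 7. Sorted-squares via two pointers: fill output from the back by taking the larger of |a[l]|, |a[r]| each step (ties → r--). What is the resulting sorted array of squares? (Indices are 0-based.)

l=0 r=5: |-14|>|7| out[5]=196, l++
l=1 r=5: |-13|>|7| out[4]=169, l++
l=2 r=5: |-10|>|7| out[3]=100, l++
l=3 r=5: |-9|>|7| out[2]=81, l++
l=4 r=5: |-7|<=|7| out[1]=49, r--
l=4 r=4: |-7|<=|-7| out[0]=49, r--

[49, 49, 81, 100, 169, 196]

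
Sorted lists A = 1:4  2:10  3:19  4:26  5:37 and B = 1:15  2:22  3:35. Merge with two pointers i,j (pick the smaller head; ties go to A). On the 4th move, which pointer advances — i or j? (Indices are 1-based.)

i

i=1 j=1: A[i]=4<=B[j]=15 take 4, i++
i=2 j=1: A[i]=10<=B[j]=15 take 10, i++
i=3 j=1: A[i]=19>B[j]=15 take 15, j++
i=3 j=2: A[i]=19<=B[j]=22 take 19, i++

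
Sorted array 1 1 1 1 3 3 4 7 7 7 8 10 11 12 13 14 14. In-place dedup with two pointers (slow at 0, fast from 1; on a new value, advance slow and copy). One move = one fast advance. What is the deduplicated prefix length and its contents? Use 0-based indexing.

(s=0,f=1) a[fast]=1=a[slow] dup → fast++
(s=0,f=2) a[fast]=1=a[slow] dup → fast++
(s=0,f=3) a[fast]=1=a[slow] dup → fast++
(s=0,f=4) a[fast]=3≠a[slow]=1 write a[1]=3 → slow++,fast++
(s=1,f=5) a[fast]=3=a[slow] dup → fast++
(s=1,f=6) a[fast]=4≠a[slow]=3 write a[2]=4 → slow++,fast++
(s=2,f=7) a[fast]=7≠a[slow]=4 write a[3]=7 → slow++,fast++
(s=3,f=8) a[fast]=7=a[slow] dup → fast++
(s=3,f=9) a[fast]=7=a[slow] dup → fast++
(s=3,f=10) a[fast]=8≠a[slow]=7 write a[4]=8 → slow++,fast++
(s=4,f=11) a[fast]=10≠a[slow]=8 write a[5]=10 → slow++,fast++
(s=5,f=12) a[fast]=11≠a[slow]=10 write a[6]=11 → slow++,fast++
(s=6,f=13) a[fast]=12≠a[slow]=11 write a[7]=12 → slow++,fast++
(s=7,f=14) a[fast]=13≠a[slow]=12 write a[8]=13 → slow++,fast++
(s=8,f=15) a[fast]=14≠a[slow]=13 write a[9]=14 → slow++,fast++
(s=9,f=16) a[fast]=14=a[slow] dup → fast++

length 10; prefix = [1, 3, 4, 7, 8, 10, 11, 12, 13, 14]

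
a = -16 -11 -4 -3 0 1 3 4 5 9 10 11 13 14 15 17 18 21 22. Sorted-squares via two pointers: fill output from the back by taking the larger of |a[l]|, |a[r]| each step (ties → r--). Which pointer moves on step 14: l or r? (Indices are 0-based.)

r

l=0 r=18: |-16|<=|22| out[18]=484, r--
l=0 r=17: |-16|<=|21| out[17]=441, r--
l=0 r=16: |-16|<=|18| out[16]=324, r--
l=0 r=15: |-16|<=|17| out[15]=289, r--
l=0 r=14: |-16|>|15| out[14]=256, l++
l=1 r=14: |-11|<=|15| out[13]=225, r--
l=1 r=13: |-11|<=|14| out[12]=196, r--
l=1 r=12: |-11|<=|13| out[11]=169, r--
l=1 r=11: |-11|<=|11| out[10]=121, r--
l=1 r=10: |-11|>|10| out[9]=121, l++
l=2 r=10: |-4|<=|10| out[8]=100, r--
l=2 r=9: |-4|<=|9| out[7]=81, r--
l=2 r=8: |-4|<=|5| out[6]=25, r--
l=2 r=7: |-4|<=|4| out[5]=16, r--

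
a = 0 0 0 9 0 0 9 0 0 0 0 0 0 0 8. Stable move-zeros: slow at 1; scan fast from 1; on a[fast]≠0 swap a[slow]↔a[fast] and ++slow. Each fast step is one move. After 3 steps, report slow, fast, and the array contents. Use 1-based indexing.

slow=1, fast=4, a=[0, 0, 0, 9, 0, 0, 9, 0, 0, 0, 0, 0, 0, 0, 8]

(s=1,f=1) a[fast]=0 → fast++
(s=1,f=2) a[fast]=0 → fast++
(s=1,f=3) a[fast]=0 → fast++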